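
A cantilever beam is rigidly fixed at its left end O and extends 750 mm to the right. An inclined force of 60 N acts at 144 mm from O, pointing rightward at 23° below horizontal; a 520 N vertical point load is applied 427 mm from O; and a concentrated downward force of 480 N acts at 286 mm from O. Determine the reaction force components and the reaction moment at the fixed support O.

ΣF_x = 0: O_x + 60·cos23° = 0 → O_x = -55.23 N.
ΣF_y = 0: O_y − 60·sin23° − 520 − 480 = 0 → O_y = 1023 N.
ΣM about O: M_O − 60·sin23°·144 − 520·427 − 480·286 = 0 → M_O = 362700 N·mm.

O_x = -55.23 N, O_y = 1023 N, M_O = 362700 N·mm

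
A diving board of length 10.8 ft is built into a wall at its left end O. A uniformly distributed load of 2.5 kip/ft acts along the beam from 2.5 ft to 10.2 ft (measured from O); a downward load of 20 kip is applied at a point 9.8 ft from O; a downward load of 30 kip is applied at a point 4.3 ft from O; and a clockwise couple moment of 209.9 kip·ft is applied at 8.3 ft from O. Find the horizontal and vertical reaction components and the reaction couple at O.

Resultant of the distributed load: 2.5 × 7.7 = 19.25 kip at 6.35 ft from O.
ΣF_x = 0: O_x = 0.
ΣF_y = 0: O_y − 2.5·7.7 − 20 − 30 = 0 → O_y = 69.25 kip.
ΣM about O: M_O − (2.5·7.7)·6.35 − 20·9.8 − 30·4.3 − 209.9 = 0 → M_O = 657.1 kip·ft.

O_x = 0, O_y = 69.25 kip, M_O = 657.1 kip·ft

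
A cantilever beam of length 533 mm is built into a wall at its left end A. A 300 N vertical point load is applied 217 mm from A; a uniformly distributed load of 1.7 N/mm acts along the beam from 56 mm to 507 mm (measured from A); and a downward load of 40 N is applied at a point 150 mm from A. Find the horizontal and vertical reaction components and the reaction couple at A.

Resultant of the distributed load: 1.7 × 451 = 766.7 N at 281.5 mm from A.
ΣF_x = 0: A_x = 0.
ΣF_y = 0: A_y − 300 − 1.7·451 − 40 = 0 → A_y = 1107 N.
ΣM about A: M_A − 300·217 − (1.7·451)·281.5 − 40·150 = 0 → M_A = 286900 N·mm.

A_x = 0, A_y = 1107 N, M_A = 286900 N·mm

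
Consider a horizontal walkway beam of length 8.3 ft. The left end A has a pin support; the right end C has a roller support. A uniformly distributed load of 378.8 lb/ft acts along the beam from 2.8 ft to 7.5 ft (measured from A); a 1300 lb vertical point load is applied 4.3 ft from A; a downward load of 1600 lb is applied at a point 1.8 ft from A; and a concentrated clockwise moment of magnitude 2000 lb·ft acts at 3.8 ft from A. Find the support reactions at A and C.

A_x = 0, A_y = 2314 lb, C_y = 2366 lb

Resultant of the distributed load: 378.8 × 4.7 = 1780.36 lb at 5.15 ft from A.
Moments about A: C_y·8.3 − (378.8·4.7)·5.15 − 1300·4.3 − 1600·1.8 − 2000 = 0 → C_y = 19638.854/8.3 = 2366.13 ≈ 2366 lb.
ΣF_y = 0: A_y + 2366.13 − 378.8·4.7 − 1300 − 1600 = 0 → A_y = 2314 lb.
ΣF_x = 0: no horizontal applied forces, so A_x = 0.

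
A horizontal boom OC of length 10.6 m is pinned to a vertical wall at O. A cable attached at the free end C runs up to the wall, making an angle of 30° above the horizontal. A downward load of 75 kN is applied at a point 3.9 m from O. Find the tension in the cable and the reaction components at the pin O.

T = 55.19 kN, O_x = 47.79 kN, O_y = 47.41 kN

ΣM about O: T·sin30°·10.6 − 75·3.9 = 0 → T = 292.5/(10.6·0.5) = 55.1887 ≈ 55.19 kN.
ΣF_x = 0: O_x − T·cos30° = 0 → O_x = 55.1887 × 0.866025 = 47.79 kN.
ΣF_y = 0: O_y + T·sin30° − 75 = 0 → O_y = 75 − 55.1887 × 0.5 = 47.41 kN.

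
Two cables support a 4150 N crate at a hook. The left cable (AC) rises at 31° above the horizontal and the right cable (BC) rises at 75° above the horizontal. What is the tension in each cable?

T_AC = 1117 N, T_BC = 3701 N

ΣF_x = 0: −T_AC·cos31° + T_BC·cos75° = 0 → T_BC = 3.31184·T_AC.
ΣF_y = 0: T_AC·sin31° + T_BC·sin75° = 4150.
Substitute: T_AC·(0.515038 + 3.31184·0.965926) = 4150 → T_AC = 1117.38 ≈ 1117 N.
Then T_BC = 3.31184 × 1117.38 = 3701 N.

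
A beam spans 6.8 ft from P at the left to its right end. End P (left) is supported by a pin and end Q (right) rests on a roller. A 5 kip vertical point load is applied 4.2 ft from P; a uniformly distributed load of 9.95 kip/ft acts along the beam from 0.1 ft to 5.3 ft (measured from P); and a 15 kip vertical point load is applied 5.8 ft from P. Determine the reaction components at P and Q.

Resultant of the distributed load: 9.95 × 5.2 = 51.74 kip at 2.7 ft from P.
Taking moments about P: Q_y·6.8 − 5·4.2 − (9.95·5.2)·2.7 − 15·5.8 = 0 → Q_y = 247.698/6.8 = 36.4262 ≈ 36.43 kip.
ΣF_y = 0: P_y + 36.4262 − 5 − 9.95·5.2 − 15 = 0 → P_y = 35.31 kip.
ΣF_x = 0: no horizontal applied forces, so P_x = 0.

P_x = 0, P_y = 35.31 kip, Q_y = 36.43 kip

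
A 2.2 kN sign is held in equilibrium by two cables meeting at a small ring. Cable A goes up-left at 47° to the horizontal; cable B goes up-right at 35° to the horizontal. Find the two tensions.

ΣF_x = 0: −T_A·cos47° + T_B·cos35° = 0 → T_B = 0.832566·T_A.
ΣF_y = 0: T_A·sin47° + T_B·sin35° = 2.2.
Substitute: T_A·(0.731354 + 0.832566·0.573576) = 2.2 → T_A = 1.81985 ≈ 1.820 kN.
Then T_B = 0.832566 × 1.81985 = 1.515 kN.

T_A = 1.820 kN, T_B = 1.515 kN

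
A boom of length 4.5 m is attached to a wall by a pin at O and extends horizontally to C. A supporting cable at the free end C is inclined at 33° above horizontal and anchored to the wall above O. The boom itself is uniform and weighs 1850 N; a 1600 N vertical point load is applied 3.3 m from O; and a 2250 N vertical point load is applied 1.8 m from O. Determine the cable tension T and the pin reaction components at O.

T = 5505 N, O_x = 4617 N, O_y = 2702 N

ΣM about O: T·sin33°·4.5 − 1850·2.25 − 1600·3.3 − 2250·1.8 = 0 → T = 13492.5/(4.5·0.544639) = 5505.18 ≈ 5505 N.
ΣF_x = 0: O_x − T·cos33° = 0 → O_x = 5505.18 × 0.838671 = 4617 N.
ΣF_y = 0: O_y + T·sin33° − 1850 − 1600 − 2250 = 0 → O_y = 5700 − 5505.18 × 0.544639 = 2702 N.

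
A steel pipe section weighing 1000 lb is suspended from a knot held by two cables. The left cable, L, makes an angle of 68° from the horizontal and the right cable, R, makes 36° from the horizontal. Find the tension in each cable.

T_L = 833.8 lb, T_R = 386.1 lb

ΣF_x = 0: −T_L·cos68° + T_R·cos36° = 0 → T_R = 0.463039·T_L.
ΣF_y = 0: T_L·sin68° + T_R·sin36° = 1000.
Substitute: T_L·(0.927184 + 0.463039·0.587785) = 1000 → T_L = 833.784 ≈ 833.8 lb.
Then T_R = 0.463039 × 833.784 = 386.1 lb.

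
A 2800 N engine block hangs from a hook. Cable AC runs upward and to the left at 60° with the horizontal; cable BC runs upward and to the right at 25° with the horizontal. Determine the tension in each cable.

T_AC = 2547 N, T_BC = 1405 N

ΣF_x = 0: −T_AC·cos60° + T_BC·cos25° = 0 → T_BC = 0.551689·T_AC.
ΣF_y = 0: T_AC·sin60° + T_BC·sin25° = 2800.
Substitute: T_AC·(0.866025 + 0.551689·0.422618) = 2800 → T_AC = 2547.36 ≈ 2547 N.
Then T_BC = 0.551689 × 2547.36 = 1405 N.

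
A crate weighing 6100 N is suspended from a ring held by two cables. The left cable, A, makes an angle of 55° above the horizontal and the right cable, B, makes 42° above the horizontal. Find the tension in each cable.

T_A = 4567 N, T_B = 3525 N

ΣF_x = 0: −T_A·cos55° + T_B·cos42° = 0 → T_B = 0.771823·T_A.
ΣF_y = 0: T_A·sin55° + T_B·sin42° = 6100.
Substitute: T_A·(0.819152 + 0.771823·0.669131) = 6100 → T_A = 4567.23 ≈ 4567 N.
Then T_B = 0.771823 × 4567.23 = 3525 N.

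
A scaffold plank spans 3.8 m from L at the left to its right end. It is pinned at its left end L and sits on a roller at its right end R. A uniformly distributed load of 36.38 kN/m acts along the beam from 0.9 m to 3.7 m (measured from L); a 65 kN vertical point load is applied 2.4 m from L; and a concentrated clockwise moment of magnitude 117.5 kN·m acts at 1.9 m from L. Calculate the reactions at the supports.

L_x = 0, L_y = 33.24 kN, R_y = 133.6 kN

Resultant of the distributed load: 36.38 × 2.8 = 101.864 kN at 2.3 m from L.
ΣM about L: R_y·3.8 − (36.38·2.8)·2.3 − 65·2.4 − 117.5 = 0 → R_y = 507.7872/3.8 = 133.628 ≈ 133.6 kN.
ΣF_y = 0: L_y + 133.628 − 36.38·2.8 − 65 = 0 → L_y = 33.24 kN.
ΣF_x = 0: no horizontal applied forces, so L_x = 0.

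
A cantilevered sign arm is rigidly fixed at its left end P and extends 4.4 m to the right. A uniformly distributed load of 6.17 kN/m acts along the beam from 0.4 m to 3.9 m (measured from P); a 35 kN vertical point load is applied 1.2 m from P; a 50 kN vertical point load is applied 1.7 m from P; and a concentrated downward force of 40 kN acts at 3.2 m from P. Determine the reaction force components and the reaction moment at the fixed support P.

Resultant of the distributed load: 6.17 × 3.5 = 21.595 kN at 2.15 m from P.
ΣF_x = 0: P_x = 0.
ΣF_y = 0: P_y − 6.17·3.5 − 35 − 50 − 40 = 0 → P_y = 146.6 kN.
ΣM about P: M_P − (6.17·3.5)·2.15 − 35·1.2 − 50·1.7 − 40·3.2 = 0 → M_P = 301.4 kN·m.

P_x = 0, P_y = 146.6 kN, M_P = 301.4 kN·m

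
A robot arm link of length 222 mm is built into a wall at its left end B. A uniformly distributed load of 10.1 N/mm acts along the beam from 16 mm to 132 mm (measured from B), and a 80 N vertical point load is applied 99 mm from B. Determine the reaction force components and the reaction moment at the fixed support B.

B_x = 0, B_y = 1252 N, M_B = 94620 N·mm

Resultant of the distributed load: 10.1 × 116 = 1171.6 N at 74 mm from B.
ΣF_x = 0: B_x = 0.
ΣF_y = 0: B_y − 10.1·116 − 80 = 0 → B_y = 1252 N.
ΣM about B: M_B − (10.1·116)·74 − 80·99 = 0 → M_B = 94620 N·mm.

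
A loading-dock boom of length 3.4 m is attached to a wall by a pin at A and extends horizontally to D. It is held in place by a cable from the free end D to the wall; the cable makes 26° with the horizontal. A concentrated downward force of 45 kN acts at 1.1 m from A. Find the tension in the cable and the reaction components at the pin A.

T = 33.21 kN, A_x = 29.85 kN, A_y = 30.44 kN

ΣM about A: T·sin26°·3.4 − 45·1.1 = 0 → T = 49.5/(3.4·0.438371) = 33.2112 ≈ 33.21 kN.
ΣF_x = 0: A_x − T·cos26° = 0 → A_x = 33.2112 × 0.898794 = 29.85 kN.
ΣF_y = 0: A_y + T·sin26° − 45 = 0 → A_y = 45 − 33.2112 × 0.438371 = 30.44 kN.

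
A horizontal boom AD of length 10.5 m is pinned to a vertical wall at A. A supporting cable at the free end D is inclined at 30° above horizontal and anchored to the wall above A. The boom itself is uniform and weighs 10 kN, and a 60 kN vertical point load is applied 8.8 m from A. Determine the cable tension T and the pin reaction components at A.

ΣM about A: T·sin30°·10.5 − 10·5.25 − 60·8.8 = 0 → T = 580.5/(10.5·0.5) = 110.571 ≈ 110.6 kN.
ΣF_x = 0: A_x − T·cos30° = 0 → A_x = 110.571 × 0.866025 = 95.76 kN.
ΣF_y = 0: A_y + T·sin30° − 10 − 60 = 0 → A_y = 70 − 110.571 × 0.5 = 14.71 kN.

T = 110.6 kN, A_x = 95.76 kN, A_y = 14.71 kN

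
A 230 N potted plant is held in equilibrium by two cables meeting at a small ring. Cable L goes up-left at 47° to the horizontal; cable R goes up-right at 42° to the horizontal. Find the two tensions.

T_L = 170.9 N, T_R = 156.9 N

ΣF_x = 0: −T_L·cos47° + T_R·cos42° = 0 → T_R = 0.917719·T_L.
ΣF_y = 0: T_L·sin47° + T_R·sin42° = 230.
Substitute: T_L·(0.731354 + 0.917719·0.669131) = 230 → T_L = 170.949 ≈ 170.9 N.
Then T_R = 0.917719 × 170.949 = 156.9 N.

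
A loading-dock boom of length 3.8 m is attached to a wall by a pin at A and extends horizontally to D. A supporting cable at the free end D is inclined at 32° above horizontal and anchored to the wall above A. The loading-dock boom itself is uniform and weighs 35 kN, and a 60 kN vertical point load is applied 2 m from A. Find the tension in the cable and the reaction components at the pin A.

T = 92.62 kN, A_x = 78.54 kN, A_y = 45.92 kN

ΣM about A: T·sin32°·3.8 − 35·1.9 − 60·2 = 0 → T = 186.5/(3.8·0.529919) = 92.6159 ≈ 92.62 kN.
ΣF_x = 0: A_x − T·cos32° = 0 → A_x = 92.6159 × 0.848048 = 78.54 kN.
ΣF_y = 0: A_y + T·sin32° − 35 − 60 = 0 → A_y = 95 − 92.6159 × 0.529919 = 45.92 kN.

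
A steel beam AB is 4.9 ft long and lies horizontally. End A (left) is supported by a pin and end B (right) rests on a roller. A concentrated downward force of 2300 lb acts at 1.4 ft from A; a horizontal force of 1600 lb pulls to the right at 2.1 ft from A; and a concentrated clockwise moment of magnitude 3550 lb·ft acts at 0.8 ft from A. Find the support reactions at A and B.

A_x = -1600 lb, A_y = 918.4 lb, B_y = 1382 lb

Taking moments about A: B_y·4.9 − 2300·1.4 − 3550 = 0 → B_y = 6770/4.9 = 1381.63 ≈ 1382 lb.
ΣF_y = 0: A_y + 1381.63 − 2300 = 0 → A_y = 918.4 lb.
ΣF_x = 0: A_x + 1600 = 0 → A_x = -1600 lb.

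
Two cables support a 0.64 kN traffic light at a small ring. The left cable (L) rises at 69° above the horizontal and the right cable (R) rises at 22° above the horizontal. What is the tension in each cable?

T_L = 0.5935 kN, T_R = 0.2294 kN

ΣF_x = 0: −T_L·cos69° + T_R·cos22° = 0 → T_R = 0.386512·T_L.
ΣF_y = 0: T_L·sin69° + T_R·sin22° = 0.64.
Substitute: T_L·(0.93358 + 0.386512·0.374607) = 0.64 → T_L = 0.593488 ≈ 0.5935 kN.
Then T_R = 0.386512 × 0.593488 = 0.2294 kN.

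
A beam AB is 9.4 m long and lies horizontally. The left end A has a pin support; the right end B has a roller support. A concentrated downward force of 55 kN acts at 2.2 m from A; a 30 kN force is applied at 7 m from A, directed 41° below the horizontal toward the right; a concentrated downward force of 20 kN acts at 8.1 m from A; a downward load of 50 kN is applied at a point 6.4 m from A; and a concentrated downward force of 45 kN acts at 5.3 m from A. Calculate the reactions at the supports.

Taking moments about A: B_y·9.4 − 55·2.2 − 30·sin41°·7 − 20·8.1 − 50·6.4 − 45·5.3 = 0 → B_y = 979.272/9.4 = 104.178 ≈ 104.2 kN.
ΣF_y = 0: A_y + 104.178 − 55 − 30·sin41° − 20 − 50 − 45 = 0 → A_y = 85.50 kN.
ΣF_x = 0: A_x + 30·cos41° = 0 → A_x = -22.64 kN.

A_x = -22.64 kN, A_y = 85.50 kN, B_y = 104.2 kN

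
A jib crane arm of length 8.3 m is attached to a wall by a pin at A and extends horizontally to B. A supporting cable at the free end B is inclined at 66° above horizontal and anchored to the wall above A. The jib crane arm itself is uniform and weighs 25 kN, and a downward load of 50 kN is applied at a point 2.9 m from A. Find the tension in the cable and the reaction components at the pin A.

ΣM about A: T·sin66°·8.3 − 25·4.15 − 50·2.9 = 0 → T = 248.75/(8.3·0.913545) = 32.8061 ≈ 32.81 kN.
ΣF_x = 0: A_x − T·cos66° = 0 → A_x = 32.8061 × 0.406737 = 13.34 kN.
ΣF_y = 0: A_y + T·sin66° − 25 − 50 = 0 → A_y = 75 − 32.8061 × 0.913545 = 45.03 kN.

T = 32.81 kN, A_x = 13.34 kN, A_y = 45.03 kN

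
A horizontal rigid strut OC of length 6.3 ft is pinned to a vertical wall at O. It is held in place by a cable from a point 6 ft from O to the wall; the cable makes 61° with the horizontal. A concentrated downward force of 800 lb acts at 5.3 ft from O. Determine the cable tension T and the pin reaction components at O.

T = 808.0 lb, O_x = 391.7 lb, O_y = 93.33 lb

ΣM about O: T·sin61°·6 − 800·5.3 = 0 → T = 4240/(6·0.87462) = 807.97 ≈ 808.0 lb.
ΣF_x = 0: O_x − T·cos61° = 0 → O_x = 807.97 × 0.48481 = 391.7 lb.
ΣF_y = 0: O_y + T·sin61° − 800 = 0 → O_y = 800 − 807.97 × 0.87462 = 93.33 lb.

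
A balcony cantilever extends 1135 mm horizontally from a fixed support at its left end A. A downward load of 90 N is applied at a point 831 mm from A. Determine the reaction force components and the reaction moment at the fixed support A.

A_x = 0, A_y = 90.00 N, M_A = 74790 N·mm

ΣF_x = 0: A_x = 0.
ΣF_y = 0: A_y − 90 = 0 → A_y = 90.00 N.
ΣM about A: M_A − 90·831 = 0 → M_A = 74790 N·mm.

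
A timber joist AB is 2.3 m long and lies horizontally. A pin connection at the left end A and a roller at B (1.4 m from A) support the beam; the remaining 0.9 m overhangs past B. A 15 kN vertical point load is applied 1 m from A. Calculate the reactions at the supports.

A_x = 0, A_y = 4.286 kN, B_y = 10.71 kN

Taking moments about A: B_y·1.4 − 15·1 = 0 → B_y = 15/1.4 = 10.7143 ≈ 10.71 kN.
ΣF_y = 0: A_y + 10.7143 − 15 = 0 → A_y = 4.286 kN.
ΣF_x = 0: no horizontal applied forces, so A_x = 0.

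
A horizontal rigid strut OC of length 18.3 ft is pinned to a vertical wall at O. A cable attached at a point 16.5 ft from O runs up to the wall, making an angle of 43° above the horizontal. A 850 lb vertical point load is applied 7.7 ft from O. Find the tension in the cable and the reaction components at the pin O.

T = 581.6 lb, O_x = 425.4 lb, O_y = 453.3 lb

ΣM about O: T·sin43°·16.5 − 850·7.7 = 0 → T = 6545/(16.5·0.681998) = 581.624 ≈ 581.6 lb.
ΣF_x = 0: O_x − T·cos43° = 0 → O_x = 581.624 × 0.731354 = 425.4 lb.
ΣF_y = 0: O_y + T·sin43° − 850 = 0 → O_y = 850 − 581.624 × 0.681998 = 453.3 lb.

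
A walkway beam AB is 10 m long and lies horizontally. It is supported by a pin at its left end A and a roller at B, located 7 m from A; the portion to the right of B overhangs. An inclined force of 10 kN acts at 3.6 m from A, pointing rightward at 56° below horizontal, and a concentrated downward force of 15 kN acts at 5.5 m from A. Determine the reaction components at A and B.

ΣM about A: B_y·7 − 10·sin56°·3.6 − 15·5.5 = 0 → B_y = 112.345/7 = 16.0493 ≈ 16.05 kN.
ΣF_y = 0: A_y + 16.0493 − 10·sin56° − 15 = 0 → A_y = 7.241 kN.
ΣF_x = 0: A_x + 10·cos56° = 0 → A_x = -5.592 kN.

A_x = -5.592 kN, A_y = 7.241 kN, B_y = 16.05 kN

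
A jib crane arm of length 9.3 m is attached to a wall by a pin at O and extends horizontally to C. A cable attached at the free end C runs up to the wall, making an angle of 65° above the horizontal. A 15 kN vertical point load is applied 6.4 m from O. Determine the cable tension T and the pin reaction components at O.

T = 11.39 kN, O_x = 4.813 kN, O_y = 4.677 kN

ΣM about O: T·sin65°·9.3 − 15·6.4 = 0 → T = 96/(9.3·0.906308) = 11.3897 ≈ 11.39 kN.
ΣF_x = 0: O_x − T·cos65° = 0 → O_x = 11.3897 × 0.422618 = 4.813 kN.
ΣF_y = 0: O_y + T·sin65° − 15 = 0 → O_y = 15 − 11.3897 × 0.906308 = 4.677 kN.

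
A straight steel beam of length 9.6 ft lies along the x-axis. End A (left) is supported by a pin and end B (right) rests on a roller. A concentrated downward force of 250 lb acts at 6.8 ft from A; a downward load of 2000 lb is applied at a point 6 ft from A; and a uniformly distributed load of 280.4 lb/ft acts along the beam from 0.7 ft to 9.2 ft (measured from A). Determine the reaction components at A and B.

A_x = 0, A_y = 1977 lb, B_y = 2656 lb

Resultant of the distributed load: 280.4 × 8.5 = 2383.4 lb at 4.95 ft from A.
Moments about A: B_y·9.6 − 250·6.8 − 2000·6 − (280.4·8.5)·4.95 = 0 → B_y = 25497.83/9.6 = 2656.02 ≈ 2656 lb.
ΣF_y = 0: A_y + 2656.02 − 250 − 2000 − 280.4·8.5 = 0 → A_y = 1977 lb.
ΣF_x = 0: no horizontal applied forces, so A_x = 0.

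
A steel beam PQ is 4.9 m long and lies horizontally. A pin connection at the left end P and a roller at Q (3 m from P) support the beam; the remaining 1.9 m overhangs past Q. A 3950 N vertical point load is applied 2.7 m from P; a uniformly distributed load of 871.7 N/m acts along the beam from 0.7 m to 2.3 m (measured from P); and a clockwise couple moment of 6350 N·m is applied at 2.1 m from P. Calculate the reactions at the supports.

Resultant of the distributed load: 871.7 × 1.6 = 1394.72 N at 1.5 m from P.
ΣM about P: Q_y·3 − 3950·2.7 − (871.7·1.6)·1.5 − 6350 = 0 → Q_y = 19107.08/3 = 6369.03 ≈ 6369 N.
ΣF_y = 0: P_y + 6369.03 − 3950 − 871.7·1.6 = 0 → P_y = -1024 N.
ΣF_x = 0: no horizontal applied forces, so P_x = 0.

P_x = 0, P_y = -1024 N, Q_y = 6369 N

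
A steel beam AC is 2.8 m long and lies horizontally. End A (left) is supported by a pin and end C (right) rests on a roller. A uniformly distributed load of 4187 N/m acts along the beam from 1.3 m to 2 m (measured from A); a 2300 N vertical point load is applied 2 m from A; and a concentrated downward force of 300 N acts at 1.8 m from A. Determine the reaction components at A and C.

A_x = 0, A_y = 1968 N, C_y = 3563 N

Resultant of the distributed load: 4187 × 0.7 = 2930.9 N at 1.65 m from A.
ΣM about A: C_y·2.8 − (4187·0.7)·1.65 − 2300·2 − 300·1.8 = 0 → C_y = 9975.985/2.8 = 3562.85 ≈ 3563 N.
ΣF_y = 0: A_y + 3562.85 − 4187·0.7 − 2300 − 300 = 0 → A_y = 1968 N.
ΣF_x = 0: no horizontal applied forces, so A_x = 0.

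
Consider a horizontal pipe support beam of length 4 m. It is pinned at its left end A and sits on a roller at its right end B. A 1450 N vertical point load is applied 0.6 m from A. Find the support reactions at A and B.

A_x = 0, A_y = 1232 N, B_y = 217.5 N

ΣM about A: B_y·4 − 1450·0.6 = 0 → B_y = 870/4 = 217.5 N.
ΣF_y = 0: A_y + 217.5 − 1450 = 0 → A_y = 1232 N.
ΣF_x = 0: no horizontal applied forces, so A_x = 0.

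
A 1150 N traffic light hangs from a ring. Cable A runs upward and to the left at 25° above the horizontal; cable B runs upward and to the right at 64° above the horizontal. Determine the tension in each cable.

T_A = 504.2 N, T_B = 1042 N

ΣF_x = 0: −T_A·cos25° + T_B·cos64° = 0 → T_B = 2.06744·T_A.
ΣF_y = 0: T_A·sin25° + T_B·sin64° = 1150.
Substitute: T_A·(0.422618 + 2.06744·0.898794) = 1150 → T_A = 504.204 ≈ 504.2 N.
Then T_B = 2.06744 × 504.204 = 1042 N.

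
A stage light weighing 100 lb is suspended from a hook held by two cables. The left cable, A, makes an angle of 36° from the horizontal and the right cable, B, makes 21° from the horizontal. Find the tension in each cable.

T_A = 111.3 lb, T_B = 96.46 lb

ΣF_x = 0: −T_A·cos36° + T_B·cos21° = 0 → T_B = 0.866575·T_A.
ΣF_y = 0: T_A·sin36° + T_B·sin21° = 100.
Substitute: T_A·(0.587785 + 0.866575·0.358368) = 100 → T_A = 111.317 ≈ 111.3 lb.
Then T_B = 0.866575 × 111.317 = 96.46 lb.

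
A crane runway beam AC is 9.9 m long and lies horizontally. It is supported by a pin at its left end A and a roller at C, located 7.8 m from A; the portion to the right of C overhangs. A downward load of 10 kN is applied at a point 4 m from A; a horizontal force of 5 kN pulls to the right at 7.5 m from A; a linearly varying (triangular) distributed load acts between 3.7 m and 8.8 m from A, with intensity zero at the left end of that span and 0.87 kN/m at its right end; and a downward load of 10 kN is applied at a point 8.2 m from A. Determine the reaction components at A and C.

Resultant of the triangular load: ½ × 0.87 × 5.1 = 2.2185 kN, acting at 7.1 m from A (one-third of the span from the peak).
Taking moments about A: C_y·7.8 − 10·4 − (½·0.87·5.1)·7.1 − 10·8.2 = 0 → C_y = 137.75135/7.8 = 17.6604 ≈ 17.66 kN.
ΣF_y = 0: A_y + 17.6604 − 10 − ½·0.87·5.1 − 10 = 0 → A_y = 4.558 kN.
ΣF_x = 0: A_x + 5 = 0 → A_x = -5.000 kN.

A_x = -5.000 kN, A_y = 4.558 kN, C_y = 17.66 kN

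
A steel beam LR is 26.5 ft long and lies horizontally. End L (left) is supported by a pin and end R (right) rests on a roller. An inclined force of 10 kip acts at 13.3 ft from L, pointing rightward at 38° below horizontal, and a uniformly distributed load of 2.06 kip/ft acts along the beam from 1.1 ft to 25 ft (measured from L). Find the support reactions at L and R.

Resultant of the distributed load: 2.06 × 23.9 = 49.234 kip at 13.05 ft from L.
Moments about L: R_y·26.5 − 10·sin38°·13.3 − (2.06·23.9)·13.05 = 0 → R_y = 724.387/26.5 = 27.3354 ≈ 27.34 kip.
ΣF_y = 0: L_y + 27.3354 − 10·sin38° − 2.06·23.9 = 0 → L_y = 28.06 kip.
ΣF_x = 0: L_x + 10·cos38° = 0 → L_x = -7.880 kip.

L_x = -7.880 kip, L_y = 28.06 kip, R_y = 27.34 kip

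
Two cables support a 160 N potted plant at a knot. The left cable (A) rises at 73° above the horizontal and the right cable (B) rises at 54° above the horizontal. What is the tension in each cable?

ΣF_x = 0: −T_A·cos73° + T_B·cos54° = 0 → T_B = 0.497412·T_A.
ΣF_y = 0: T_A·sin73° + T_B·sin54° = 160.
Substitute: T_A·(0.956305 + 0.497412·0.809017) = 160 → T_A = 117.758 ≈ 117.8 N.
Then T_B = 0.497412 × 117.758 = 58.57 N.

T_A = 117.8 N, T_B = 58.57 N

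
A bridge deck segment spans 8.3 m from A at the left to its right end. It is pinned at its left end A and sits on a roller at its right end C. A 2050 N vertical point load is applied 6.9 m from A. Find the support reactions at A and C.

A_x = 0, A_y = 345.8 N, C_y = 1704 N

Moments about A: C_y·8.3 − 2050·6.9 = 0 → C_y = 14145/8.3 = 1704.22 ≈ 1704 N.
ΣF_y = 0: A_y + 1704.22 − 2050 = 0 → A_y = 345.8 N.
ΣF_x = 0: no horizontal applied forces, so A_x = 0.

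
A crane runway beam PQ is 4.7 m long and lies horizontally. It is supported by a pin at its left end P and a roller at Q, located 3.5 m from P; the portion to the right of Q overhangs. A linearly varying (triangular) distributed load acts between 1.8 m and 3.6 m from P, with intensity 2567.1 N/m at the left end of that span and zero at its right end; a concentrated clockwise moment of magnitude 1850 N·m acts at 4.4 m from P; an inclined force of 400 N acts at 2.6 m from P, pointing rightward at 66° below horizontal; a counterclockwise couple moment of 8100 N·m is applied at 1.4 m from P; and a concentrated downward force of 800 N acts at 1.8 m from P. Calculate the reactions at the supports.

Resultant of the triangular load: ½ × 2567.1 × 1.8 = 2310.39 N, acting at 2.4 m from P (one-third of the span from the peak).
ΣM about P: Q_y·3.5 − (½·2567.1·1.8)·2.4 − 1850 − 400·sin66°·2.6 + 8100 − 800·1.8 = 0 → Q_y = 1685.02/3.5 = 481.434 ≈ 481.4 N.
ΣF_y = 0: P_y + 481.434 − ½·2567.1·1.8 − 400·sin66° − 800 = 0 → P_y = 2994 N.
ΣF_x = 0: P_x + 400·cos66° = 0 → P_x = -162.7 N.

P_x = -162.7 N, P_y = 2994 N, Q_y = 481.4 N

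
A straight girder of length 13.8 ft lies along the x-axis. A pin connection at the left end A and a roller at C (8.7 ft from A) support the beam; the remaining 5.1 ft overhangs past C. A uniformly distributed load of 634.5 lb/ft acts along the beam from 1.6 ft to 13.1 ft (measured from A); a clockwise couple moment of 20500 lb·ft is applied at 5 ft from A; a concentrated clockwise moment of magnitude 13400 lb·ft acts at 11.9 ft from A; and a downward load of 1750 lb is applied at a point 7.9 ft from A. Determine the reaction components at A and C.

A_x = 0, A_y = -2603 lb, C_y = 11650 lb

Resultant of the distributed load: 634.5 × 11.5 = 7296.75 lb at 7.35 ft from A.
Moments about A: C_y·8.7 − (634.5·11.5)·7.35 − 20500 − 13400 − 1750·7.9 = 0 → C_y = 101356/8.7 = 11650.1 ≈ 11650 lb.
ΣF_y = 0: A_y + 11650.1 − 634.5·11.5 − 1750 = 0 → A_y = -2603 lb.
ΣF_x = 0: no horizontal applied forces, so A_x = 0.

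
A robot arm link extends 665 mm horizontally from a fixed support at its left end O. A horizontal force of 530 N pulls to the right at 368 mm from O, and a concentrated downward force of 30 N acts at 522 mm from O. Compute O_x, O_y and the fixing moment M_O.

ΣF_x = 0: O_x + 530 = 0 → O_x = -530.0 N.
ΣF_y = 0: O_y − 30 = 0 → O_y = 30.00 N.
ΣM about O: M_O − 30·522 = 0 → M_O = 15660 N·mm.

O_x = -530.0 N, O_y = 30.00 N, M_O = 15660 N·mm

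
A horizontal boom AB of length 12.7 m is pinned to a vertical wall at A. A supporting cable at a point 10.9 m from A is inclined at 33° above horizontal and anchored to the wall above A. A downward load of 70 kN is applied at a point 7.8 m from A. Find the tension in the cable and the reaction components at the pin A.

ΣM about A: T·sin33°·10.9 − 70·7.8 = 0 → T = 546/(10.9·0.544639) = 91.9724 ≈ 91.97 kN.
ΣF_x = 0: A_x − T·cos33° = 0 → A_x = 91.9724 × 0.838671 = 77.13 kN.
ΣF_y = 0: A_y + T·sin33° − 70 = 0 → A_y = 70 − 91.9724 × 0.544639 = 19.91 kN.

T = 91.97 kN, A_x = 77.13 kN, A_y = 19.91 kN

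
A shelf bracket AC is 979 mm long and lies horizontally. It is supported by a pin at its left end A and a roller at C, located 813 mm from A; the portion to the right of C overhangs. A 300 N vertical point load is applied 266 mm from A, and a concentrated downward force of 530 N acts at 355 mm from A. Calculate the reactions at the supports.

A_x = 0, A_y = 500.4 N, C_y = 329.6 N

Taking moments about A: C_y·813 − 300·266 − 530·355 = 0 → C_y = 267950/813 = 329.582 ≈ 329.6 N.
ΣF_y = 0: A_y + 329.582 − 300 − 530 = 0 → A_y = 500.4 N.
ΣF_x = 0: no horizontal applied forces, so A_x = 0.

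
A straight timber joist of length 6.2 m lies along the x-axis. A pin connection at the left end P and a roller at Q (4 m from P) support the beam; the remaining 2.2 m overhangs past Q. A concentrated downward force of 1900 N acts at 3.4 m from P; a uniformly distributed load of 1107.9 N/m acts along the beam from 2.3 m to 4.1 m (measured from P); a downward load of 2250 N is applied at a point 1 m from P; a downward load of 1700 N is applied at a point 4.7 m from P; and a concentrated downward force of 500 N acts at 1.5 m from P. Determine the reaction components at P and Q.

Resultant of the distributed load: 1107.9 × 1.8 = 1994.22 N at 3.2 m from P.
ΣM about P: Q_y·4 − 1900·3.4 − (1107.9·1.8)·3.2 − 2250·1 − 1700·4.7 − 500·1.5 = 0 → Q_y = 23831.504/4 = 5957.88 ≈ 5958 N.
ΣF_y = 0: P_y + 5957.88 − 1900 − 1107.9·1.8 − 2250 − 1700 − 500 = 0 → P_y = 2386 N.
ΣF_x = 0: no horizontal applied forces, so P_x = 0.

P_x = 0, P_y = 2386 N, Q_y = 5958 N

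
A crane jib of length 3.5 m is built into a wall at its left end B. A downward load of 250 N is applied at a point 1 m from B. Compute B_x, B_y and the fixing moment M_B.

B_x = 0, B_y = 250.0 N, M_B = 250.0 N·m

ΣF_x = 0: B_x = 0.
ΣF_y = 0: B_y − 250 = 0 → B_y = 250.0 N.
ΣM about B: M_B − 250·1 = 0 → M_B = 250.0 N·m.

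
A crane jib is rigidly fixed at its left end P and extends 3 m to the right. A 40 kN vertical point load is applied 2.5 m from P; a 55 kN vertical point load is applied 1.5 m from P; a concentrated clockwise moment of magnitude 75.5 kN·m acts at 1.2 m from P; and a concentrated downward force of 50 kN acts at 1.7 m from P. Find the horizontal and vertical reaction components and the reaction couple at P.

ΣF_x = 0: P_x = 0.
ΣF_y = 0: P_y − 40 − 55 − 50 = 0 → P_y = 145.0 kN.
ΣM about P: M_P − 40·2.5 − 55·1.5 − 75.5 − 50·1.7 = 0 → M_P = 343.0 kN·m.

P_x = 0, P_y = 145.0 kN, M_P = 343.0 kN·m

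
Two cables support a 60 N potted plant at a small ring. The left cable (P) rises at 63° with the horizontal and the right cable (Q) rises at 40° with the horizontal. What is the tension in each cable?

ΣF_x = 0: −T_P·cos63° + T_Q·cos40° = 0 → T_Q = 0.592643·T_P.
ΣF_y = 0: T_P·sin63° + T_Q·sin40° = 60.
Substitute: T_P·(0.891007 + 0.592643·0.642788) = 60 → T_P = 47.1716 ≈ 47.17 N.
Then T_Q = 0.592643 × 47.1716 = 27.96 N.

T_P = 47.17 N, T_Q = 27.96 N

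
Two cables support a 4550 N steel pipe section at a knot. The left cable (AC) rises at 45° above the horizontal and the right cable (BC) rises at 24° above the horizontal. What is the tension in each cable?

ΣF_x = 0: −T_AC·cos45° + T_BC·cos24° = 0 → T_BC = 0.774025·T_AC.
ΣF_y = 0: T_AC·sin45° + T_BC·sin24° = 4550.
Substitute: T_AC·(0.707107 + 0.774025·0.406737) = 4550 → T_AC = 4452.35 ≈ 4452 N.
Then T_BC = 0.774025 × 4452.35 = 3446 N.

T_AC = 4452 N, T_BC = 3446 N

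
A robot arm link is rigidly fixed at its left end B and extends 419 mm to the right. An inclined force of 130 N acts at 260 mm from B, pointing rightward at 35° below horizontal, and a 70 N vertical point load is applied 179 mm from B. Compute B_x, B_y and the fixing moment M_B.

B_x = -106.5 N, B_y = 144.6 N, M_B = 31920 N·mm

ΣF_x = 0: B_x + 130·cos35° = 0 → B_x = -106.5 N.
ΣF_y = 0: B_y − 130·sin35° − 70 = 0 → B_y = 144.6 N.
ΣM about B: M_B − 130·sin35°·260 − 70·179 = 0 → M_B = 31920 N·mm.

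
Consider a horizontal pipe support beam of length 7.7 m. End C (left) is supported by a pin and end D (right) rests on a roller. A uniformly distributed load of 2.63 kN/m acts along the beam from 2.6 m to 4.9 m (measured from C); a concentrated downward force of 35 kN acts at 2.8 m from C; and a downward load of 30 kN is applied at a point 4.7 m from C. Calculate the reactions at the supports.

C_x = 0, C_y = 37.06 kN, D_y = 33.98 kN

Resultant of the distributed load: 2.63 × 2.3 = 6.049 kN at 3.75 m from C.
ΣM about C: D_y·7.7 − (2.63·2.3)·3.75 − 35·2.8 − 30·4.7 = 0 → D_y = 261.68375/7.7 = 33.9849 ≈ 33.98 kN.
ΣF_y = 0: C_y + 33.9849 − 2.63·2.3 − 35 − 30 = 0 → C_y = 37.06 kN.
ΣF_x = 0: no horizontal applied forces, so C_x = 0.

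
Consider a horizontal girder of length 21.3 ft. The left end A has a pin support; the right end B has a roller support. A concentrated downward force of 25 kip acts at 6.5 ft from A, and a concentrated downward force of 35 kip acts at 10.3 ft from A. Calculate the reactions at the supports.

Taking moments about A: B_y·21.3 − 25·6.5 − 35·10.3 = 0 → B_y = 523/21.3 = 24.554 ≈ 24.55 kip.
ΣF_y = 0: A_y + 24.554 − 25 − 35 = 0 → A_y = 35.45 kip.
ΣF_x = 0: no horizontal applied forces, so A_x = 0.

A_x = 0, A_y = 35.45 kip, B_y = 24.55 kip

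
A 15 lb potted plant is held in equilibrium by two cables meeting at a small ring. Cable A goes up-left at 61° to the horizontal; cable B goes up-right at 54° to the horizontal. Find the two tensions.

ΣF_x = 0: −T_A·cos61° + T_B·cos54° = 0 → T_B = 0.824807·T_A.
ΣF_y = 0: T_A·sin61° + T_B·sin54° = 15.
Substitute: T_A·(0.87462 + 0.824807·0.809017) = 15 → T_A = 9.72824 ≈ 9.728 lb.
Then T_B = 0.824807 × 9.72824 = 8.024 lb.

T_A = 9.728 lb, T_B = 8.024 lb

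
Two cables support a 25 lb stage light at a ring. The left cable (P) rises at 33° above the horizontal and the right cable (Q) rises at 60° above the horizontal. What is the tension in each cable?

T_P = 12.52 lb, T_Q = 21.00 lb

ΣF_x = 0: −T_P·cos33° + T_Q·cos60° = 0 → T_Q = 1.67734·T_P.
ΣF_y = 0: T_P·sin33° + T_Q·sin60° = 25.
Substitute: T_P·(0.544639 + 1.67734·0.866025) = 25 → T_P = 12.5172 ≈ 12.52 lb.
Then T_Q = 1.67734 × 12.5172 = 21.00 lb.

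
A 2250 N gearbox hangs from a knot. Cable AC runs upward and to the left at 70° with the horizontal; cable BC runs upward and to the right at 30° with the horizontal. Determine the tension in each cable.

T_AC = 1979 N, T_BC = 781.4 N

ΣF_x = 0: −T_AC·cos70° + T_BC·cos30° = 0 → T_BC = 0.394931·T_AC.
ΣF_y = 0: T_AC·sin70° + T_BC·sin30° = 2250.
Substitute: T_AC·(0.939693 + 0.394931·0.5) = 2250 → T_AC = 1978.62 ≈ 1979 N.
Then T_BC = 0.394931 × 1978.62 = 781.4 N.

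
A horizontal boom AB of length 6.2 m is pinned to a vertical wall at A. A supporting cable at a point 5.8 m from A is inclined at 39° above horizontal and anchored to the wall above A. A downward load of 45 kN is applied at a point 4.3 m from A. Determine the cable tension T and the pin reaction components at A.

T = 53.01 kN, A_x = 41.20 kN, A_y = 11.64 kN

ΣM about A: T·sin39°·5.8 − 45·4.3 = 0 → T = 193.5/(5.8·0.62932) = 53.0129 ≈ 53.01 kN.
ΣF_x = 0: A_x − T·cos39° = 0 → A_x = 53.0129 × 0.777146 = 41.20 kN.
ΣF_y = 0: A_y + T·sin39° − 45 = 0 → A_y = 45 − 53.0129 × 0.62932 = 11.64 kN.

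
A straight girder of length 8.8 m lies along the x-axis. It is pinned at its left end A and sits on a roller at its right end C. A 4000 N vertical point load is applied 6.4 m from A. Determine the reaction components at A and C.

ΣM about A: C_y·8.8 − 4000·6.4 = 0 → C_y = 25600/8.8 = 2909.09 ≈ 2909 N.
ΣF_y = 0: A_y + 2909.09 − 4000 = 0 → A_y = 1091 N.
ΣF_x = 0: no horizontal applied forces, so A_x = 0.

A_x = 0, A_y = 1091 N, C_y = 2909 N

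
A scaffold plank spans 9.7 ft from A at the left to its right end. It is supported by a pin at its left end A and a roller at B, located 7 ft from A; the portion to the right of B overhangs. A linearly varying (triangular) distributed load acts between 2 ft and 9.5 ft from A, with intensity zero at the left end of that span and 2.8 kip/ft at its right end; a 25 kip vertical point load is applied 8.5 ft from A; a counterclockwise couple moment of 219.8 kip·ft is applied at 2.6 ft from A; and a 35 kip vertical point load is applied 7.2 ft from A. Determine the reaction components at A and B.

A_x = 0, A_y = 25.04 kip, B_y = 45.46 kip

Resultant of the triangular load: ½ × 2.8 × 7.5 = 10.5 kip, acting at 7 ft from A (one-third of the span from the peak).
Moments about A: B_y·7 − (½·2.8·7.5)·7 − 25·8.5 + 219.8 − 35·7.2 = 0 → B_y = 318.2/7 = 45.4571 ≈ 45.46 kip.
ΣF_y = 0: A_y + 45.4571 − ½·2.8·7.5 − 25 − 35 = 0 → A_y = 25.04 kip.
ΣF_x = 0: no horizontal applied forces, so A_x = 0.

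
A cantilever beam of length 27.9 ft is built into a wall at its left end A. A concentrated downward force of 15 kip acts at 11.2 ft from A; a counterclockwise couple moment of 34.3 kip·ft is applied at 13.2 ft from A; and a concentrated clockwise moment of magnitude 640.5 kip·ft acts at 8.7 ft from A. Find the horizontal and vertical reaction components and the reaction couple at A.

ΣF_x = 0: A_x = 0.
ΣF_y = 0: A_y − 15 = 0 → A_y = 15.00 kip.
ΣM about A: M_A − 15·11.2 + 34.3 − 640.5 = 0 → M_A = 774.2 kip·ft.

A_x = 0, A_y = 15.00 kip, M_A = 774.2 kip·ft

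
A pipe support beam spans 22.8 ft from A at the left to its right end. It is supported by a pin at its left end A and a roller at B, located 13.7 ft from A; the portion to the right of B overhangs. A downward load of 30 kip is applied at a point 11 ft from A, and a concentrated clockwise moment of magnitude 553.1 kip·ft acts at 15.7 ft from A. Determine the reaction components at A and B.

A_x = 0, A_y = -34.46 kip, B_y = 64.46 kip

Moments about A: B_y·13.7 − 30·11 − 553.1 = 0 → B_y = 883.1/13.7 = 64.4599 ≈ 64.46 kip.
ΣF_y = 0: A_y + 64.4599 − 30 = 0 → A_y = -34.46 kip.
ΣF_x = 0: no horizontal applied forces, so A_x = 0.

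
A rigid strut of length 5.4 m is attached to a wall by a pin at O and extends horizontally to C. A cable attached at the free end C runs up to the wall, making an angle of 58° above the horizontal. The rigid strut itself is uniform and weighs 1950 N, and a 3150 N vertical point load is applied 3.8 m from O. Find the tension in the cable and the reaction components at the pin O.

T = 3764 N, O_x = 1994 N, O_y = 1908 N

ΣM about O: T·sin58°·5.4 − 1950·2.7 − 3150·3.8 = 0 → T = 17235/(5.4·0.848048) = 3763.54 ≈ 3764 N.
ΣF_x = 0: O_x − T·cos58° = 0 → O_x = 3763.54 × 0.529919 = 1994 N.
ΣF_y = 0: O_y + T·sin58° − 1950 − 3150 = 0 → O_y = 5100 − 3763.54 × 0.848048 = 1908 N.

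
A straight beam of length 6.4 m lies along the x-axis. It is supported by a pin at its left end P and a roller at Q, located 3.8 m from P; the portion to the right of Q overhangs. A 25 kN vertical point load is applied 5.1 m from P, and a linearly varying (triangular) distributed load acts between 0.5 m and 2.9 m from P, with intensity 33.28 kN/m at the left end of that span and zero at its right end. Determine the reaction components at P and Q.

P_x = 0, P_y = 17.72 kN, Q_y = 47.21 kN

Resultant of the triangular load: ½ × 33.28 × 2.4 = 39.936 kN, acting at 1.3 m from P (one-third of the span from the peak).
Taking moments about P: Q_y·3.8 − 25·5.1 − (½·33.28·2.4)·1.3 = 0 → Q_y = 179.4168/3.8 = 47.2149 ≈ 47.21 kN.
ΣF_y = 0: P_y + 47.2149 − 25 − ½·33.28·2.4 = 0 → P_y = 17.72 kN.
ΣF_x = 0: no horizontal applied forces, so P_x = 0.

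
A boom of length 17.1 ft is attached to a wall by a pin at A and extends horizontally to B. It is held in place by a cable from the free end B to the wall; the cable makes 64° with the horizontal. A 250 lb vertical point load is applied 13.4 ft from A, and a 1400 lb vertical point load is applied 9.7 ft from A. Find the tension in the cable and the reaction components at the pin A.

T = 1102 lb, A_x = 482.9 lb, A_y = 659.9 lb

ΣM about A: T·sin64°·17.1 − 250·13.4 − 1400·9.7 = 0 → T = 16930/(17.1·0.898794) = 1101.54 ≈ 1102 lb.
ΣF_x = 0: A_x − T·cos64° = 0 → A_x = 1101.54 × 0.438371 = 482.9 lb.
ΣF_y = 0: A_y + T·sin64° − 250 − 1400 = 0 → A_y = 1650 − 1101.54 × 0.898794 = 659.9 lb.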